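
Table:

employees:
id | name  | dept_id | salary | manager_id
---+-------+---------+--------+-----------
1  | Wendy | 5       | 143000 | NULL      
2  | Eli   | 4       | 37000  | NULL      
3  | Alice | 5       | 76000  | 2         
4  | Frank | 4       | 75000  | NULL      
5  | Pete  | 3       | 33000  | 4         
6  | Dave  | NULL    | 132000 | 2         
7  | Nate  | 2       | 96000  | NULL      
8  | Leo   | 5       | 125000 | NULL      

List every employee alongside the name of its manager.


This is a self-join: employees is joined to a second copy of itself, matching each row's manager_id to another row's id. Use LEFT JOIN so rows with manager_id=NULL are kept.
  - employee 1 (Wendy): manager_id=NULL -> NULL
  - employee 2 (Eli): manager_id=NULL -> NULL
  - employee 3 (Alice): manager_id=2 -> Eli
  - employee 4 (Frank): manager_id=NULL -> NULL
  - employee 5 (Pete): manager_id=4 -> Frank
  - employee 6 (Dave): manager_id=2 -> Eli
  - employee 7 (Nate): manager_id=NULL -> NULL
  - employee 8 (Leo): manager_id=NULL -> NULL

SQL:
SELECT a.name AS item, b.name AS manager
FROM employees a
LEFT JOIN employees b ON a.manager_id = b.id

Result:
item  | manager
------+--------
Wendy | NULL   
Eli   | NULL   
Alice | Eli    
Frank | NULL   
Pete  | Frank  
Dave  | Eli    
Nate  | NULL   
Leo   | NULL   


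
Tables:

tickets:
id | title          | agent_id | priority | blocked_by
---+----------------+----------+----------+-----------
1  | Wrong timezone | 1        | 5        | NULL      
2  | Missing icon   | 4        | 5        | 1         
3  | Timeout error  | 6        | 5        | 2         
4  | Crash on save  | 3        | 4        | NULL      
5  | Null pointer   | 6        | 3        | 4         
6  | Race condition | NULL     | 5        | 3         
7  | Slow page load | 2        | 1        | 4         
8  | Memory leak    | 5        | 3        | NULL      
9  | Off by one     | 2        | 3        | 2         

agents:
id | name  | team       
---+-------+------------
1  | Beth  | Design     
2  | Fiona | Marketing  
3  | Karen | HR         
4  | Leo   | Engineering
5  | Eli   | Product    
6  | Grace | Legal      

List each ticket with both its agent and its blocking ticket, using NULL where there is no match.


Two LEFT JOINs from the same base table tickets: one to agents via agent_id, one to tickets itself via blocked_by. Both are LEFT so every ticket is preserved.
Match against agents:
  - ticket 1 (Wrong timezone): agent_id=1 -> matches Beth
  - ticket 2 (Missing icon): agent_id=4 -> matches Leo
  - ticket 3 (Timeout error): agent_id=6 -> matches Grace
  - ticket 4 (Crash on save): agent_id=3 -> matches Karen
  - ticket 5 (Null pointer): agent_id=6 -> matches Grace
  - ticket 6 (Race condition): agent_id=NULL, no match -> kept with NULL
  - ticket 7 (Slow page load): agent_id=2 -> matches Fiona
  - ticket 8 (Memory leak): agent_id=5 -> matches Eli
  - ticket 9 (Off by one): agent_id=2 -> matches Fiona
Match against tickets (self):
  - ticket 1 (Wrong timezone): blocked_by=NULL -> NULL
  - ticket 2 (Missing icon): blocked_by=1 -> Wrong timezone
  - ticket 3 (Timeout error): blocked_by=2 -> Missing icon
  - ticket 4 (Crash on save): blocked_by=NULL -> NULL
  - ticket 5 (Null pointer): blocked_by=4 -> Crash on save
  - ticket 6 (Race condition): blocked_by=3 -> Timeout error
  - ticket 7 (Slow page load): blocked_by=4 -> Crash on save
  - ticket 8 (Memory leak): blocked_by=NULL -> NULL
  - ticket 9 (Off by one): blocked_by=2 -> Missing icon

SQL:
SELECT a.title, b.name AS agent, c.title AS blocked_by
FROM tickets a
LEFT JOIN agents b ON a.agent_id = b.id
LEFT JOIN tickets c ON a.blocked_by = c.id

Result:
title          | agent | blocked_by    
---------------+-------+---------------
Wrong timezone | Beth  | NULL          
Missing icon   | Leo   | Wrong timezone
Timeout error  | Grace | Missing icon  
Crash on save  | Karen | NULL          
Null pointer   | Grace | Crash on save 
Race condition | NULL  | Timeout error 
Slow page load | Fiona | Crash on save 
Memory leak    | Eli   | NULL          
Off by one     | Fiona | Missing icon  


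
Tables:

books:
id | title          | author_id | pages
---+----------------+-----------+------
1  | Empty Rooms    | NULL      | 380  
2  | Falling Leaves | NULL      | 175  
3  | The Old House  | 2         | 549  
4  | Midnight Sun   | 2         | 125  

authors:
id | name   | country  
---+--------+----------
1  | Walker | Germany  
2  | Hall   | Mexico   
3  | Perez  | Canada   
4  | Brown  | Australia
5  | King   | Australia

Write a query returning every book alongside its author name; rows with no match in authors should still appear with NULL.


LEFT JOIN keeps every row from books (the left table); where author_id has no match in authors, the author columns become NULL. Walk through each book:
  - book 1 (Empty Rooms): author_id=NULL, no match -> kept with NULL
  - book 2 (Falling Leaves): author_id=NULL, no match -> kept with NULL
  - book 3 (The Old House): author_id=2 -> matches Hall
  - book 4 (Midnight Sun): author_id=2 -> matches Hall
All 4 rows appear; 2 have NULL author.

SQL:
SELECT a.title, b.name AS author
FROM books a
LEFT JOIN authors b ON a.author_id = b.id

Result:
title          | author
---------------+-------
Empty Rooms    | NULL  
Falling Leaves | NULL  
The Old House  | Hall  
Midnight Sun   | Hall  


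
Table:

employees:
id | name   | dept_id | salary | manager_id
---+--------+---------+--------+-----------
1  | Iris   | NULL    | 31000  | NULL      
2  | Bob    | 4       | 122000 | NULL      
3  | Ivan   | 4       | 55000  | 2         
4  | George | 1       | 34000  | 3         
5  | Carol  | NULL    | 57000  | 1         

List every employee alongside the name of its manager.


This is a self-join: employees is joined to a second copy of itself, matching each row's manager_id to another row's id. Use LEFT JOIN so rows with manager_id=NULL are kept.
  - employee 1 (Iris): manager_id=NULL -> NULL
  - employee 2 (Bob): manager_id=NULL -> NULL
  - employee 3 (Ivan): manager_id=2 -> Bob
  - employee 4 (George): manager_id=3 -> Ivan
  - employee 5 (Carol): manager_id=1 -> Iris

SQL:
SELECT a.name AS item, b.name AS manager
FROM employees a
LEFT JOIN employees b ON a.manager_id = b.id

Result:
item   | manager
-------+--------
Iris   | NULL   
Bob    | NULL   
Ivan   | Bob    
George | Ivan   
Carol  | Iris   


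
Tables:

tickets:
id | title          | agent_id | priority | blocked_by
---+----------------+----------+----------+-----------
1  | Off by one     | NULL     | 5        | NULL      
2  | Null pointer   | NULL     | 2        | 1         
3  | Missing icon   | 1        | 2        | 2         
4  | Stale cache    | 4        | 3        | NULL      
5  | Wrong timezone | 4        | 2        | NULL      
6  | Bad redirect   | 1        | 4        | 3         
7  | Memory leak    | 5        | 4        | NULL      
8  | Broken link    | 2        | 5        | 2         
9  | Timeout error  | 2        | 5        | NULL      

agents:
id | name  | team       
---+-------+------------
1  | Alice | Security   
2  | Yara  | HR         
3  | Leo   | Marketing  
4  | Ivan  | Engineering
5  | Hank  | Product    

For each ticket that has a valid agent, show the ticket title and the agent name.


INNER JOIN keeps only tickets rows whose agent_id matches an id in agents. Walk through each ticket:
  - ticket 1 (Off by one): agent_id=NULL, no match -> dropped
  - ticket 2 (Null pointer): agent_id=NULL, no match -> dropped
  - ticket 3 (Missing icon): agent_id=1 -> matches Alice
  - ticket 4 (Stale cache): agent_id=4 -> matches Ivan
  - ticket 5 (Wrong timezone): agent_id=4 -> matches Ivan
  - ticket 6 (Bad redirect): agent_id=1 -> matches Alice
  - ticket 7 (Memory leak): agent_id=5 -> matches Hank
  - ticket 8 (Broken link): agent_id=2 -> matches Yara
  - ticket 9 (Timeout error): agent_id=2 -> matches Yara
So 2 of 9 rows are dropped.

SQL:
SELECT a.title, b.name AS agent
FROM tickets a
INNER JOIN agents b ON a.agent_id = b.id

Result:
title          | agent
---------------+------
Missing icon   | Alice
Stale cache    | Ivan 
Wrong timezone | Ivan 
Bad redirect   | Alice
Memory leak    | Hank 
Broken link    | Yara 
Timeout error  | Yara 


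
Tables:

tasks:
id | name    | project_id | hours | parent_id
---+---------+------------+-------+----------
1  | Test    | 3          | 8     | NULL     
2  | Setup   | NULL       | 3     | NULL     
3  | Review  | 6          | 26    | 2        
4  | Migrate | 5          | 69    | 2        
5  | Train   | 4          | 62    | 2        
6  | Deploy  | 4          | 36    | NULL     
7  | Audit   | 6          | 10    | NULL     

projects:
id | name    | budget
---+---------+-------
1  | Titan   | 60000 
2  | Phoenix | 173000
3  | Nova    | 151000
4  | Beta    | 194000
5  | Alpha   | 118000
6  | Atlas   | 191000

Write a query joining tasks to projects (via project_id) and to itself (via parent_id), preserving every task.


Two LEFT JOINs from the same base table tasks: one to projects via project_id, one to tasks itself via parent_id. Both are LEFT so every task is preserved.
Match against projects:
  - task 1 (Test): project_id=3 -> matches Nova
  - task 2 (Setup): project_id=NULL, no match -> kept with NULL
  - task 3 (Review): project_id=6 -> matches Atlas
  - task 4 (Migrate): project_id=5 -> matches Alpha
  - task 5 (Train): project_id=4 -> matches Beta
  - task 6 (Deploy): project_id=4 -> matches Beta
  - task 7 (Audit): project_id=6 -> matches Atlas
Match against tasks (self):
  - task 1 (Test): parent_id=NULL -> NULL
  - task 2 (Setup): parent_id=NULL -> NULL
  - task 3 (Review): parent_id=2 -> Setup
  - task 4 (Migrate): parent_id=2 -> Setup
  - task 5 (Train): parent_id=2 -> Setup
  - task 6 (Deploy): parent_id=NULL -> NULL
  - task 7 (Audit): parent_id=NULL -> NULL

SQL:
SELECT a.name, b.name AS project, c.name AS parent
FROM tasks a
LEFT JOIN projects b ON a.project_id = b.id
LEFT JOIN tasks c ON a.parent_id = c.id

Result:
name    | project | parent
--------+---------+-------
Test    | Nova    | NULL  
Setup   | NULL    | NULL  
Review  | Atlas   | Setup 
Migrate | Alpha   | Setup 
Train   | Beta    | Setup 
Deploy  | Beta    | NULL  
Audit   | Atlas   | NULL  


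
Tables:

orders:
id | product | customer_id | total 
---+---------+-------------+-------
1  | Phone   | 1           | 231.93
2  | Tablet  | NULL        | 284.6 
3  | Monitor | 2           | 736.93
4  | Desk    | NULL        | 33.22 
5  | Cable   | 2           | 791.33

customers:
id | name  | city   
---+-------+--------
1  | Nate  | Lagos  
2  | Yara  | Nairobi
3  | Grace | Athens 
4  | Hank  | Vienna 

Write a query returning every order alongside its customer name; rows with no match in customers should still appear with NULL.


LEFT JOIN keeps every row from orders (the left table); where customer_id has no match in customers, the customer columns become NULL. Walk through each order:
  - order 1 (Phone): customer_id=1 -> matches Nate
  - order 2 (Tablet): customer_id=NULL, no match -> kept with NULL
  - order 3 (Monitor): customer_id=2 -> matches Yara
  - order 4 (Desk): customer_id=NULL, no match -> kept with NULL
  - order 5 (Cable): customer_id=2 -> matches Yara
All 5 rows appear; 2 have NULL customer.

SQL:
SELECT a.product, b.name AS customer
FROM orders a
LEFT JOIN customers b ON a.customer_id = b.id

Result:
product | customer
--------+---------
Phone   | Nate    
Tablet  | NULL    
Monitor | Yara    
Desk    | NULL    
Cable   | Yara    


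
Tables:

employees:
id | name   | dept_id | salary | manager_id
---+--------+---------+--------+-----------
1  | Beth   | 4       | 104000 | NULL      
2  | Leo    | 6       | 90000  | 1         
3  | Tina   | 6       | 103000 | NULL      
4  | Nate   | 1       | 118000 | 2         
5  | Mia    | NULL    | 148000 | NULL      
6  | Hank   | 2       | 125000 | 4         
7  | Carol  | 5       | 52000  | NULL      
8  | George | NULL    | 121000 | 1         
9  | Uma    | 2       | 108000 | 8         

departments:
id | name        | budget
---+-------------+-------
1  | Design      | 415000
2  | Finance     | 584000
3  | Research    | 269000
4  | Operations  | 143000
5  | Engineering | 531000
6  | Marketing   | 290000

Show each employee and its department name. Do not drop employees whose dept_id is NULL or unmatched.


LEFT JOIN keeps every row from employees (the left table); where dept_id has no match in departments, the department columns become NULL. Walk through each employee:
  - employee 1 (Beth): dept_id=4 -> matches Operations
  - employee 2 (Leo): dept_id=6 -> matches Marketing
  - employee 3 (Tina): dept_id=6 -> matches Marketing
  - employee 4 (Nate): dept_id=1 -> matches Design
  - employee 5 (Mia): dept_id=NULL, no match -> kept with NULL
  - employee 6 (Hank): dept_id=2 -> matches Finance
  - employee 7 (Carol): dept_id=5 -> matches Engineering
  - employee 8 (George): dept_id=NULL, no match -> kept with NULL
  - employee 9 (Uma): dept_id=2 -> matches Finance
All 9 rows appear; 2 have NULL department.

SQL:
SELECT a.name, b.name AS department
FROM employees a
LEFT JOIN departments b ON a.dept_id = b.id

Result:
name   | department 
-------+------------
Beth   | Operations 
Leo    | Marketing  
Tina   | Marketing  
Nate   | Design     
Mia    | NULL       
Hank   | Finance    
Carol  | Engineering
George | NULL       
Uma    | Finance    


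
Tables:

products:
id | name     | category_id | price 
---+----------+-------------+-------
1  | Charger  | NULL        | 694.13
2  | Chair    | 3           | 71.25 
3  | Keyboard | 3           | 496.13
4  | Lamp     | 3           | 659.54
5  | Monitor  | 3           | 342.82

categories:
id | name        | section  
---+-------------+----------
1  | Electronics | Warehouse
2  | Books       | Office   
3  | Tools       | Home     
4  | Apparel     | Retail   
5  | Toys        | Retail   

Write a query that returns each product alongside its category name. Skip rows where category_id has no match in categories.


INNER JOIN keeps only products rows whose category_id matches an id in categories. Walk through each product:
  - product 1 (Charger): category_id=NULL, no match -> dropped
  - product 2 (Chair): category_id=3 -> matches Tools
  - product 3 (Keyboard): category_id=3 -> matches Tools
  - product 4 (Lamp): category_id=3 -> matches Tools
  - product 5 (Monitor): category_id=3 -> matches Tools
So 1 of 5 rows is dropped.

SQL:
SELECT a.name, b.name AS category
FROM products a
INNER JOIN categories b ON a.category_id = b.id

Result:
name     | category
---------+---------
Chair    | Tools   
Keyboard | Tools   
Lamp     | Tools   
Monitor  | Tools   


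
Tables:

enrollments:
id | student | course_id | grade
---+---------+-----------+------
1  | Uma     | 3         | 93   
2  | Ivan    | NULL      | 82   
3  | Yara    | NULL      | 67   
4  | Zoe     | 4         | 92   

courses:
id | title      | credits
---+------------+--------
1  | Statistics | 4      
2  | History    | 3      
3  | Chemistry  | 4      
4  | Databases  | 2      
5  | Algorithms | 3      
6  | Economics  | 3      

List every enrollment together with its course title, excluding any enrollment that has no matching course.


INNER JOIN keeps only enrollments rows whose course_id matches an id in courses. Walk through each enrollment:
  - enrollment 1 (Uma): course_id=3 -> matches Chemistry
  - enrollment 2 (Ivan): course_id=NULL, no match -> dropped
  - enrollment 3 (Yara): course_id=NULL, no match -> dropped
  - enrollment 4 (Zoe): course_id=4 -> matches Databases
So 2 of 4 rows are dropped.

SQL:
SELECT a.student, b.title AS course
FROM enrollments a
INNER JOIN courses b ON a.course_id = b.id

Result:
student | course   
--------+----------
Uma     | Chemistry
Zoe     | Databases


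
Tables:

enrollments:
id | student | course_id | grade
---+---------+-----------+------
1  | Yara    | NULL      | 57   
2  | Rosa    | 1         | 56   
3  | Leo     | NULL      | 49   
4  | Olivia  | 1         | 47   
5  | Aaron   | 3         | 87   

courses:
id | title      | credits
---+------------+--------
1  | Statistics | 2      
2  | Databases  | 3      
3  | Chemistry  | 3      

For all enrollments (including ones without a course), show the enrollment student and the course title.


LEFT JOIN keeps every row from enrollments (the left table); where course_id has no match in courses, the course columns become NULL. Walk through each enrollment:
  - enrollment 1 (Yara): course_id=NULL, no match -> kept with NULL
  - enrollment 2 (Rosa): course_id=1 -> matches Statistics
  - enrollment 3 (Leo): course_id=NULL, no match -> kept with NULL
  - enrollment 4 (Olivia): course_id=1 -> matches Statistics
  - enrollment 5 (Aaron): course_id=3 -> matches Chemistry
All 5 rows appear; 2 have NULL course.

SQL:
SELECT a.student, b.title AS course
FROM enrollments a
LEFT JOIN courses b ON a.course_id = b.id

Result:
student | course    
--------+-----------
Yara    | NULL      
Rosa    | Statistics
Leo     | NULL      
Olivia  | Statistics
Aaron   | Chemistry 


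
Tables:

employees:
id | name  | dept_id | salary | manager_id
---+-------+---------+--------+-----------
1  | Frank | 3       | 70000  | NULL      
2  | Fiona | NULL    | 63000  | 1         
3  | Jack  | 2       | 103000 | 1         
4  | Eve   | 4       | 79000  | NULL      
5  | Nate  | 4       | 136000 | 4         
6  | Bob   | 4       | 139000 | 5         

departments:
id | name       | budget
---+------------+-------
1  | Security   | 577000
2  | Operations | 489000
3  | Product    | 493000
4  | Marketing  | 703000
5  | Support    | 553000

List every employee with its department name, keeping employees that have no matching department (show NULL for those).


LEFT JOIN keeps every row from employees (the left table); where dept_id has no match in departments, the department columns become NULL. Walk through each employee:
  - employee 1 (Frank): dept_id=3 -> matches Product
  - employee 2 (Fiona): dept_id=NULL, no match -> kept with NULL
  - employee 3 (Jack): dept_id=2 -> matches Operations
  - employee 4 (Eve): dept_id=4 -> matches Marketing
  - employee 5 (Nate): dept_id=4 -> matches Marketing
  - employee 6 (Bob): dept_id=4 -> matches Marketing
All 6 rows appear; 1 has NULL department.

SQL:
SELECT a.name, b.name AS department
FROM employees a
LEFT JOIN departments b ON a.dept_id = b.id

Result:
name  | department
------+-----------
Frank | Product   
Fiona | NULL      
Jack  | Operations
Eve   | Marketing 
Nate  | Marketing 
Bob   | Marketing 


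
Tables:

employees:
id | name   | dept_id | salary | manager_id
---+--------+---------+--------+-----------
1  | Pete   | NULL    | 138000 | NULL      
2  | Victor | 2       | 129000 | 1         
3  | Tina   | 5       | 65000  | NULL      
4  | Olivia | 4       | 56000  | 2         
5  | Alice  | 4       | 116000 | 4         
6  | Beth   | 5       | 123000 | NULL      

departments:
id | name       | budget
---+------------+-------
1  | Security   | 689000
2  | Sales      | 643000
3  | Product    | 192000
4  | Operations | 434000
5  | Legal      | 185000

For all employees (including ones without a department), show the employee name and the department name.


LEFT JOIN keeps every row from employees (the left table); where dept_id has no match in departments, the department columns become NULL. Walk through each employee:
  - employee 1 (Pete): dept_id=NULL, no match -> kept with NULL
  - employee 2 (Victor): dept_id=2 -> matches Sales
  - employee 3 (Tina): dept_id=5 -> matches Legal
  - employee 4 (Olivia): dept_id=4 -> matches Operations
  - employee 5 (Alice): dept_id=4 -> matches Operations
  - employee 6 (Beth): dept_id=5 -> matches Legal
All 6 rows appear; 1 has NULL department.

SQL:
SELECT a.name, b.name AS department
FROM employees a
LEFT JOIN departments b ON a.dept_id = b.id

Result:
name   | department
-------+-----------
Pete   | NULL      
Victor | Sales     
Tina   | Legal     
Olivia | Operations
Alice  | Operations
Beth   | Legal     


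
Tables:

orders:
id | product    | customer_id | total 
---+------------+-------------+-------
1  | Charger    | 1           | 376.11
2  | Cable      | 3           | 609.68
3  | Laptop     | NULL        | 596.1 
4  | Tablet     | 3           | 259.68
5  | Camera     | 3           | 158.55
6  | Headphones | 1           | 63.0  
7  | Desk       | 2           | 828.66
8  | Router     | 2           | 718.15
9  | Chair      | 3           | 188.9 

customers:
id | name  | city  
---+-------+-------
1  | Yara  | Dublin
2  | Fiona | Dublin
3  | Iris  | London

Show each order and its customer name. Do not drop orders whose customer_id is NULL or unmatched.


LEFT JOIN keeps every row from orders (the left table); where customer_id has no match in customers, the customer columns become NULL. Walk through each order:
  - order 1 (Charger): customer_id=1 -> matches Yara
  - order 2 (Cable): customer_id=3 -> matches Iris
  - order 3 (Laptop): customer_id=NULL, no match -> kept with NULL
  - order 4 (Tablet): customer_id=3 -> matches Iris
  - order 5 (Camera): customer_id=3 -> matches Iris
  - order 6 (Headphones): customer_id=1 -> matches Yara
  - order 7 (Desk): customer_id=2 -> matches Fiona
  - order 8 (Router): customer_id=2 -> matches Fiona
  - order 9 (Chair): customer_id=3 -> matches Iris
All 9 rows appear; 1 has NULL customer.

SQL:
SELECT a.product, b.name AS customer
FROM orders a
LEFT JOIN customers b ON a.customer_id = b.id

Result:
product    | customer
-----------+---------
Charger    | Yara    
Cable      | Iris    
Laptop     | NULL    
Tablet     | Iris    
Camera     | Iris    
Headphones | Yara    
Desk       | Fiona   
Router     | Fiona   
Chair      | Iris    


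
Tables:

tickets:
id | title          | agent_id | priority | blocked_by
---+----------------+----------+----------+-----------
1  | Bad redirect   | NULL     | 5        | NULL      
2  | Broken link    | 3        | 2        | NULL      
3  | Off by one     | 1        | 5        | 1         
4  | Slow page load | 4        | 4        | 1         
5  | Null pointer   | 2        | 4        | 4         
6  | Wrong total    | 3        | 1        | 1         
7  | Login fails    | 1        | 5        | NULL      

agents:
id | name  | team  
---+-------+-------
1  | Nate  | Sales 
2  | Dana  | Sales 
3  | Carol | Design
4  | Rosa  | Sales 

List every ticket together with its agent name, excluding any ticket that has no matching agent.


INNER JOIN keeps only tickets rows whose agent_id matches an id in agents. Walk through each ticket:
  - ticket 1 (Bad redirect): agent_id=NULL, no match -> dropped
  - ticket 2 (Broken link): agent_id=3 -> matches Carol
  - ticket 3 (Off by one): agent_id=1 -> matches Nate
  - ticket 4 (Slow page load): agent_id=4 -> matches Rosa
  - ticket 5 (Null pointer): agent_id=2 -> matches Dana
  - ticket 6 (Wrong total): agent_id=3 -> matches Carol
  - ticket 7 (Login fails): agent_id=1 -> matches Nate
So 1 of 7 rows is dropped.

SQL:
SELECT a.title, b.name AS agent
FROM tickets a
INNER JOIN agents b ON a.agent_id = b.id

Result:
title          | agent
---------------+------
Broken link    | Carol
Off by one     | Nate 
Slow page load | Rosa 
Null pointer   | Dana 
Wrong total    | Carol
Login fails    | Nate 


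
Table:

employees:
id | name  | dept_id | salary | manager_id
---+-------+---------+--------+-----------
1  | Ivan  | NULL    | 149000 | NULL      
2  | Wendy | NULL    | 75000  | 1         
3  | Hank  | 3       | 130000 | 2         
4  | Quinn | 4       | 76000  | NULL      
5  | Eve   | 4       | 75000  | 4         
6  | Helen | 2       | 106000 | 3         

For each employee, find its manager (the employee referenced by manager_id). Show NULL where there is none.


This is a self-join: employees is joined to a second copy of itself, matching each row's manager_id to another row's id. Use LEFT JOIN so rows with manager_id=NULL are kept.
  - employee 1 (Ivan): manager_id=NULL -> NULL
  - employee 2 (Wendy): manager_id=1 -> Ivan
  - employee 3 (Hank): manager_id=2 -> Wendy
  - employee 4 (Quinn): manager_id=NULL -> NULL
  - employee 5 (Eve): manager_id=4 -> Quinn
  - employee 6 (Helen): manager_id=3 -> Hank

SQL:
SELECT a.name AS item, b.name AS manager
FROM employees a
LEFT JOIN employees b ON a.manager_id = b.id

Result:
item  | manager
------+--------
Ivan  | NULL   
Wendy | Ivan   
Hank  | Wendy  
Quinn | NULL   
Eve   | Quinn  
Helen | Hank   


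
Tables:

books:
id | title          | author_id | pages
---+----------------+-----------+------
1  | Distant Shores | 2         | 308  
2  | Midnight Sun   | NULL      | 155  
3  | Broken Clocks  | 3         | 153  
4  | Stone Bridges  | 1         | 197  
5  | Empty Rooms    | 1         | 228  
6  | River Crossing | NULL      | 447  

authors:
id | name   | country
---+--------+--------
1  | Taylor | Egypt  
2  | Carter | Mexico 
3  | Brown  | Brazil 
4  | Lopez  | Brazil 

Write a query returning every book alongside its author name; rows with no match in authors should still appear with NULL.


LEFT JOIN keeps every row from books (the left table); where author_id has no match in authors, the author columns become NULL. Walk through each book:
  - book 1 (Distant Shores): author_id=2 -> matches Carter
  - book 2 (Midnight Sun): author_id=NULL, no match -> kept with NULL
  - book 3 (Broken Clocks): author_id=3 -> matches Brown
  - book 4 (Stone Bridges): author_id=1 -> matches Taylor
  - book 5 (Empty Rooms): author_id=1 -> matches Taylor
  - book 6 (River Crossing): author_id=NULL, no match -> kept with NULL
All 6 rows appear; 2 have NULL author.

SQL:
SELECT a.title, b.name AS author
FROM books a
LEFT JOIN authors b ON a.author_id = b.id

Result:
title          | author
---------------+-------
Distant Shores | Carter
Midnight Sun   | NULL  
Broken Clocks  | Brown 
Stone Bridges  | Taylor
Empty Rooms    | Taylor
River Crossing | NULL  


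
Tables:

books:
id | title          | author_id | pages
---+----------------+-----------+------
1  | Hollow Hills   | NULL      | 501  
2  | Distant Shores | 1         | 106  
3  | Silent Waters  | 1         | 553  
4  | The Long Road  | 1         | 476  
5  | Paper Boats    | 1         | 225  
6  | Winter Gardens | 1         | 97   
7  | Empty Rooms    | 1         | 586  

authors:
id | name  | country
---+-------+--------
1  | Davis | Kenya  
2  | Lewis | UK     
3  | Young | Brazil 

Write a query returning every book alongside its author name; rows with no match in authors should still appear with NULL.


LEFT JOIN keeps every row from books (the left table); where author_id has no match in authors, the author columns become NULL. Walk through each book:
  - book 1 (Hollow Hills): author_id=NULL, no match -> kept with NULL
  - book 2 (Distant Shores): author_id=1 -> matches Davis
  - book 3 (Silent Waters): author_id=1 -> matches Davis
  - book 4 (The Long Road): author_id=1 -> matches Davis
  - book 5 (Paper Boats): author_id=1 -> matches Davis
  - book 6 (Winter Gardens): author_id=1 -> matches Davis
  - book 7 (Empty Rooms): author_id=1 -> matches Davis
All 7 rows appear; 1 has NULL author.

SQL:
SELECT a.title, b.name AS author
FROM books a
LEFT JOIN authors b ON a.author_id = b.id

Result:
title          | author
---------------+-------
Hollow Hills   | NULL  
Distant Shores | Davis 
Silent Waters  | Davis 
The Long Road  | Davis 
Paper Boats    | Davis 
Winter Gardens | Davis 
Empty Rooms    | Davis 


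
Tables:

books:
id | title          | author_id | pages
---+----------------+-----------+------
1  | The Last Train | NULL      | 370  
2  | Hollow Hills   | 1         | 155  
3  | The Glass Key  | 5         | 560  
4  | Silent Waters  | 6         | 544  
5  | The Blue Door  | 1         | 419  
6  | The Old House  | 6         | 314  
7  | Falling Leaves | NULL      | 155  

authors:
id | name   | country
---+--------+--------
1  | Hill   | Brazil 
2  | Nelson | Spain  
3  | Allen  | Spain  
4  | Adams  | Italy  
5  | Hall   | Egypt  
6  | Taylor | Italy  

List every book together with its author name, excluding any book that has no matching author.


INNER JOIN keeps only books rows whose author_id matches an id in authors. Walk through each book:
  - book 1 (The Last Train): author_id=NULL, no match -> dropped
  - book 2 (Hollow Hills): author_id=1 -> matches Hill
  - book 3 (The Glass Key): author_id=5 -> matches Hall
  - book 4 (Silent Waters): author_id=6 -> matches Taylor
  - book 5 (The Blue Door): author_id=1 -> matches Hill
  - book 6 (The Old House): author_id=6 -> matches Taylor
  - book 7 (Falling Leaves): author_id=NULL, no match -> dropped
So 2 of 7 rows are dropped.

SQL:
SELECT a.title, b.name AS author
FROM books a
INNER JOIN authors b ON a.author_id = b.id

Result:
title         | author
--------------+-------
Hollow Hills  | Hill  
The Glass Key | Hall  
Silent Waters | Taylor
The Blue Door | Hill  
The Old House | Taylor


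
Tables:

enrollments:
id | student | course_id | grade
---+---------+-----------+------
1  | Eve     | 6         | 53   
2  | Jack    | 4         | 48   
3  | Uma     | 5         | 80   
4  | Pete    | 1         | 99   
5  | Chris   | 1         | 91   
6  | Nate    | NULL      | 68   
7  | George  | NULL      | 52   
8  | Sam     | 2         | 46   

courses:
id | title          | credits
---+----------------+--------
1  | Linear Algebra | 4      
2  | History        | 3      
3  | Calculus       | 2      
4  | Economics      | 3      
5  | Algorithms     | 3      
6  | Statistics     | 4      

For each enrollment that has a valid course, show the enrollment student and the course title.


INNER JOIN keeps only enrollments rows whose course_id matches an id in courses. Walk through each enrollment:
  - enrollment 1 (Eve): course_id=6 -> matches Statistics
  - enrollment 2 (Jack): course_id=4 -> matches Economics
  - enrollment 3 (Uma): course_id=5 -> matches Algorithms
  - enrollment 4 (Pete): course_id=1 -> matches Linear Algebra
  - enrollment 5 (Chris): course_id=1 -> matches Linear Algebra
  - enrollment 6 (Nate): course_id=NULL, no match -> dropped
  - enrollment 7 (George): course_id=NULL, no match -> dropped
  - enrollment 8 (Sam): course_id=2 -> matches History
So 2 of 8 rows are dropped.

SQL:
SELECT a.student, b.title AS course
FROM enrollments a
INNER JOIN courses b ON a.course_id = b.id

Result:
student | course        
--------+---------------
Eve     | Statistics    
Jack    | Economics     
Uma     | Algorithms    
Pete    | Linear Algebra
Chris   | Linear Algebra
Sam     | History       


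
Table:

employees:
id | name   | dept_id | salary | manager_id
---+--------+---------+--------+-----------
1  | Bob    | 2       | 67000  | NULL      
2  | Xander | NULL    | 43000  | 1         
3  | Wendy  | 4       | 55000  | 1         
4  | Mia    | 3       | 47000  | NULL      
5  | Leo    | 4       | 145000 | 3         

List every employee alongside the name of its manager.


This is a self-join: employees is joined to a second copy of itself, matching each row's manager_id to another row's id. Use LEFT JOIN so rows with manager_id=NULL are kept.
  - employee 1 (Bob): manager_id=NULL -> NULL
  - employee 2 (Xander): manager_id=1 -> Bob
  - employee 3 (Wendy): manager_id=1 -> Bob
  - employee 4 (Mia): manager_id=NULL -> NULL
  - employee 5 (Leo): manager_id=3 -> Wendy

SQL:
SELECT a.name AS item, b.name AS manager
FROM employees a
LEFT JOIN employees b ON a.manager_id = b.id

Result:
item   | manager
-------+--------
Bob    | NULL   
Xander | Bob    
Wendy  | Bob    
Mia    | NULL   
Leo    | Wendy  


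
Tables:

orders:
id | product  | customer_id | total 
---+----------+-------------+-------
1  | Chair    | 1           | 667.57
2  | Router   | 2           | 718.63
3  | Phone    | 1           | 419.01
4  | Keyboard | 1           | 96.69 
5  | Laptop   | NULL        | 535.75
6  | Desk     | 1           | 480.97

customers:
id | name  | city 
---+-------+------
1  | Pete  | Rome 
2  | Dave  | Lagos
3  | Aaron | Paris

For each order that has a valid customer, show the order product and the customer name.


INNER JOIN keeps only orders rows whose customer_id matches an id in customers. Walk through each order:
  - order 1 (Chair): customer_id=1 -> matches Pete
  - order 2 (Router): customer_id=2 -> matches Dave
  - order 3 (Phone): customer_id=1 -> matches Pete
  - order 4 (Keyboard): customer_id=1 -> matches Pete
  - order 5 (Laptop): customer_id=NULL, no match -> dropped
  - order 6 (Desk): customer_id=1 -> matches Pete
So 1 of 6 rows is dropped.

SQL:
SELECT a.product, b.name AS customer
FROM orders a
INNER JOIN customers b ON a.customer_id = b.id

Result:
product  | customer
---------+---------
Chair    | Pete    
Router   | Dave    
Phone    | Pete    
Keyboard | Pete    
Desk     | Pete    


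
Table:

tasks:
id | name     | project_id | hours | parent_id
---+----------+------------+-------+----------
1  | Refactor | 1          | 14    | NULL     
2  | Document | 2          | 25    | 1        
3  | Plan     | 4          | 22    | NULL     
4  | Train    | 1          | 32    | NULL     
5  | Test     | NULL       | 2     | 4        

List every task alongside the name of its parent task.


This is a self-join: tasks is joined to a second copy of itself, matching each row's parent_id to another row's id. Use LEFT JOIN so rows with parent_id=NULL are kept.
  - task 1 (Refactor): parent_id=NULL -> NULL
  - task 2 (Document): parent_id=1 -> Refactor
  - task 3 (Plan): parent_id=NULL -> NULL
  - task 4 (Train): parent_id=NULL -> NULL
  - task 5 (Test): parent_id=4 -> Train

SQL:
SELECT a.name AS item, b.name AS parent
FROM tasks a
LEFT JOIN tasks b ON a.parent_id = b.id

Result:
item     | parent  
---------+---------
Refactor | NULL    
Document | Refactor
Plan     | NULL    
Train    | NULL    
Test     | Train   


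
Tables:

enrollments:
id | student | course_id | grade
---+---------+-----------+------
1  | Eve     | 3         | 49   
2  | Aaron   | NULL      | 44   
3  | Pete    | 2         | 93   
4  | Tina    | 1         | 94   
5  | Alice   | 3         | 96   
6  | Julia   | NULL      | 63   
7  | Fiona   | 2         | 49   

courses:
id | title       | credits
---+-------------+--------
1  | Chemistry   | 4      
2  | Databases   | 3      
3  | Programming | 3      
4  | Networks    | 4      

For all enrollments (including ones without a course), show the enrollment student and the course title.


LEFT JOIN keeps every row from enrollments (the left table); where course_id has no match in courses, the course columns become NULL. Walk through each enrollment:
  - enrollment 1 (Eve): course_id=3 -> matches Programming
  - enrollment 2 (Aaron): course_id=NULL, no match -> kept with NULL
  - enrollment 3 (Pete): course_id=2 -> matches Databases
  - enrollment 4 (Tina): course_id=1 -> matches Chemistry
  - enrollment 5 (Alice): course_id=3 -> matches Programming
  - enrollment 6 (Julia): course_id=NULL, no match -> kept with NULL
  - enrollment 7 (Fiona): course_id=2 -> matches Databases
All 7 rows appear; 2 have NULL course.

SQL:
SELECT a.student, b.title AS course
FROM enrollments a
LEFT JOIN courses b ON a.course_id = b.id

Result:
student | course     
--------+------------
Eve     | Programming
Aaron   | NULL       
Pete    | Databases  
Tina    | Chemistry  
Alice   | Programming
Julia   | NULL       
Fiona   | Databases  


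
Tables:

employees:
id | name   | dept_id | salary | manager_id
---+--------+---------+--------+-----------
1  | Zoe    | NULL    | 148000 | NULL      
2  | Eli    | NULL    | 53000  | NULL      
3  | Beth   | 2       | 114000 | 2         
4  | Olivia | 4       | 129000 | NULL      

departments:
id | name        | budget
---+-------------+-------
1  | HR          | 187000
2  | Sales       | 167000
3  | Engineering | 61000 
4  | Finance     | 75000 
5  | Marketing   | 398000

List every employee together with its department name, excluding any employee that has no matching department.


INNER JOIN keeps only employees rows whose dept_id matches an id in departments. Walk through each employee:
  - employee 1 (Zoe): dept_id=NULL, no match -> dropped
  - employee 2 (Eli): dept_id=NULL, no match -> dropped
  - employee 3 (Beth): dept_id=2 -> matches Sales
  - employee 4 (Olivia): dept_id=4 -> matches Finance
So 2 of 4 rows are dropped.

SQL:
SELECT a.name, b.name AS department
FROM employees a
INNER JOIN departments b ON a.dept_id = b.id

Result:
name   | department
-------+-----------
Beth   | Sales     
Olivia | Finance   


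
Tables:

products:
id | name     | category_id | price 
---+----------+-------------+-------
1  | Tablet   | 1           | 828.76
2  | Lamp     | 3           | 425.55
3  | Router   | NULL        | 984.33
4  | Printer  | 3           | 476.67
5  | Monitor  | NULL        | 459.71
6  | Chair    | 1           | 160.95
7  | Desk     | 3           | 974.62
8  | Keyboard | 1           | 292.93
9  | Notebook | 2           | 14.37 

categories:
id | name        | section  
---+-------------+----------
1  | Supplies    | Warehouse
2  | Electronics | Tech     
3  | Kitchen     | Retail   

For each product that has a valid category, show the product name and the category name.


INNER JOIN keeps only products rows whose category_id matches an id in categories. Walk through each product:
  - product 1 (Tablet): category_id=1 -> matches Supplies
  - product 2 (Lamp): category_id=3 -> matches Kitchen
  - product 3 (Router): category_id=NULL, no match -> dropped
  - product 4 (Printer): category_id=3 -> matches Kitchen
  - product 5 (Monitor): category_id=NULL, no match -> dropped
  - product 6 (Chair): category_id=1 -> matches Supplies
  - product 7 (Desk): category_id=3 -> matches Kitchen
  - product 8 (Keyboard): category_id=1 -> matches Supplies
  - product 9 (Notebook): category_id=2 -> matches Electronics
So 2 of 9 rows are dropped.

SQL:
SELECT a.name, b.name AS category
FROM products a
INNER JOIN categories b ON a.category_id = b.id

Result:
name     | category   
---------+------------
Tablet   | Supplies   
Lamp     | Kitchen    
Printer  | Kitchen    
Chair    | Supplies   
Desk     | Kitchen    
Keyboard | Supplies   
Notebook | Electronics


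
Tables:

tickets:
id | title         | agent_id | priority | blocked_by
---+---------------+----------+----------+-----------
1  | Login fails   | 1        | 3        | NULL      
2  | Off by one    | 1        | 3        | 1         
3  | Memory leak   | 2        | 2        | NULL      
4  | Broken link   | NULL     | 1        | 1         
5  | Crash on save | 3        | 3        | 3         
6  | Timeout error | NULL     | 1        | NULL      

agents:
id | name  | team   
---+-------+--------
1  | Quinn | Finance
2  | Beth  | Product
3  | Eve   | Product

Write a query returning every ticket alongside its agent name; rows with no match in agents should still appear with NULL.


LEFT JOIN keeps every row from tickets (the left table); where agent_id has no match in agents, the agent columns become NULL. Walk through each ticket:
  - ticket 1 (Login fails): agent_id=1 -> matches Quinn
  - ticket 2 (Off by one): agent_id=1 -> matches Quinn
  - ticket 3 (Memory leak): agent_id=2 -> matches Beth
  - ticket 4 (Broken link): agent_id=NULL, no match -> kept with NULL
  - ticket 5 (Crash on save): agent_id=3 -> matches Eve
  - ticket 6 (Timeout error): agent_id=NULL, no match -> kept with NULL
All 6 rows appear; 2 have NULL agent.

SQL:
SELECT a.title, b.name AS agent
FROM tickets a
LEFT JOIN agents b ON a.agent_id = b.id

Result:
title         | agent
--------------+------
Login fails   | Quinn
Off by one    | Quinn
Memory leak   | Beth 
Broken link   | NULL 
Crash on save | Eve  
Timeout error | NULL 


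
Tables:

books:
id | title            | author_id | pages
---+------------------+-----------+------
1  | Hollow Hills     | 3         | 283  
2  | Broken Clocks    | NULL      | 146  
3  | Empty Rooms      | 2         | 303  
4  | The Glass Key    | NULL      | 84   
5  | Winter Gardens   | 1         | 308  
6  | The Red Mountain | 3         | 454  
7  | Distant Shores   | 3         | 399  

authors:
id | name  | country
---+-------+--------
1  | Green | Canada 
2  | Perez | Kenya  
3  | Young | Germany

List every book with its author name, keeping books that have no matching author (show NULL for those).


LEFT JOIN keeps every row from books (the left table); where author_id has no match in authors, the author columns become NULL. Walk through each book:
  - book 1 (Hollow Hills): author_id=3 -> matches Young
  - book 2 (Broken Clocks): author_id=NULL, no match -> kept with NULL
  - book 3 (Empty Rooms): author_id=2 -> matches Perez
  - book 4 (The Glass Key): author_id=NULL, no match -> kept with NULL
  - book 5 (Winter Gardens): author_id=1 -> matches Green
  - book 6 (The Red Mountain): author_id=3 -> matches Young
  - book 7 (Distant Shores): author_id=3 -> matches Young
All 7 rows appear; 2 have NULL author.

SQL:
SELECT a.title, b.name AS author
FROM books a
LEFT JOIN authors b ON a.author_id = b.id

Result:
title            | author
-----------------+-------
Hollow Hills     | Young 
Broken Clocks    | NULL  
Empty Rooms      | Perez 
The Glass Key    | NULL  
Winter Gardens   | Green 
The Red Mountain | Young 
Distant Shores   | Young 
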